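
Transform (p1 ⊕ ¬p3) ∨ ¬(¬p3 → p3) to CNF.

(p1 ⊕ ¬p3) ∨ ¬(¬p3 → p3)
= ((p1 ∨ ¬p3) ∧ ¬(p1 ∧ ¬p3)) ∨ ¬(¬p3 → p3)   [expand ⊕]
= ((p1 ∨ ¬p3) ∧ ¬(p1 ∧ ¬p3)) ∨ ¬(¬¬p3 ∨ p3)   [eliminate →]
= ((p1 ∨ ¬p3) ∧ (¬p1 ∨ ¬¬p3)) ∨ ¬(¬¬p3 ∨ p3)   [De Morgan]
= ((p1 ∨ ¬p3) ∧ (¬p1 ∨ p3)) ∨ ¬(¬¬p3 ∨ p3)   [double negation]
= ((p1 ∨ ¬p3) ∧ (¬p1 ∨ p3)) ∨ (¬¬¬p3 ∧ ¬p3)   [De Morgan]
= ((p1 ∨ ¬p3) ∧ (¬p1 ∨ p3)) ∨ (¬p3 ∧ ¬p3)   [double negation]
= (p1 ∨ ¬p3 ∨ ¬p3) ∧ (p1 ∨ ¬p3 ∨ ¬p3) ∧ (¬p1 ∨ p3 ∨ ¬p3) ∧ (¬p1 ∨ p3 ∨ ¬p3)   [distribute ∨ over ∧]
= p1 ∨ ¬p3   [simplify]

p1 ∨ ¬p3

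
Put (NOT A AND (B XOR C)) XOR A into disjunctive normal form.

(NOT A AND B AND NOT C) OR (NOT A AND NOT B AND C) OR A

(NOT A AND (B XOR C)) XOR A
⇔ (NOT A AND (B XOR C) AND NOT A) OR (NOT (NOT A AND (B XOR C)) AND A)   [expand XOR]
⇔ (NOT A AND ((B AND NOT C) OR (NOT B AND C)) AND NOT A) OR (NOT (NOT A AND (B XOR C)) AND A)   [expand XOR]
⇔ (NOT A AND ((B AND NOT C) OR (NOT B AND C)) AND NOT A) OR (NOT (NOT A AND ((B AND NOT C) OR (NOT B AND C))) AND A)   [expand XOR]
⇔ (NOT A AND ((B AND NOT C) OR (NOT B AND C)) AND NOT A) OR ((NOT NOT A OR NOT ((B AND NOT C) OR (NOT B AND C))) AND A)   [De Morgan]
⇔ (NOT A AND ((B AND NOT C) OR (NOT B AND C)) AND NOT A) OR ((A OR NOT ((B AND NOT C) OR (NOT B AND C))) AND A)   [double negation]
⇔ (NOT A AND ((B AND NOT C) OR (NOT B AND C)) AND NOT A) OR ((A OR (NOT (B AND NOT C) AND NOT (NOT B AND C))) AND A)   [De Morgan]
⇔ (NOT A AND ((B AND NOT C) OR (NOT B AND C)) AND NOT A) OR ((A OR ((NOT B OR NOT NOT C) AND NOT (NOT B AND C))) AND A)   [De Morgan]
⇔ (NOT A AND ((B AND NOT C) OR (NOT B AND C)) AND NOT A) OR ((A OR ((NOT B OR C) AND NOT (NOT B AND C))) AND A)   [double negation]
⇔ (NOT A AND ((B AND NOT C) OR (NOT B AND C)) AND NOT A) OR ((A OR ((NOT B OR C) AND (NOT NOT B OR NOT C))) AND A)   [De Morgan]
⇔ (NOT A AND ((B AND NOT C) OR (NOT B AND C)) AND NOT A) OR ((A OR ((NOT B OR C) AND (B OR NOT C))) AND A)   [double negation]
⇔ (NOT A AND B AND NOT C AND NOT A) OR (NOT A AND NOT B AND C AND NOT A) OR (A AND A) OR (NOT B AND B AND A) OR (NOT B AND NOT C AND A) OR (C AND B AND A) OR (C AND NOT C AND A)   [distribute AND over OR]
⇔ (NOT A AND B AND NOT C) OR (NOT A AND NOT B AND C) OR A   [simplify]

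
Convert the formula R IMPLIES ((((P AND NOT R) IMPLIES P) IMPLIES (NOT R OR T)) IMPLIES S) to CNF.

NOT R OR NOT T OR S

R IMPLIES ((((P AND NOT R) IMPLIES P) IMPLIES (NOT R OR T)) IMPLIES S)
≡ NOT R OR ((((P AND NOT R) IMPLIES P) IMPLIES (NOT R OR T)) IMPLIES S)   — eliminate IMPLIES
≡ NOT R OR NOT (((P AND NOT R) IMPLIES P) IMPLIES (NOT R OR T)) OR S   — eliminate IMPLIES
≡ NOT R OR NOT (NOT ((P AND NOT R) IMPLIES P) OR NOT R OR T) OR S   — eliminate IMPLIES
≡ NOT R OR NOT (NOT (NOT (P AND NOT R) OR P) OR NOT R OR T) OR S   — eliminate IMPLIES
≡ NOT R OR (NOT NOT (NOT (P AND NOT R) OR P) AND NOT NOT R AND NOT T) OR S   — De Morgan
≡ NOT R OR ((NOT (P AND NOT R) OR P) AND NOT NOT R AND NOT T) OR S   — double negation
≡ NOT R OR ((NOT P OR NOT NOT R OR P) AND NOT NOT R AND NOT T) OR S   — De Morgan
≡ NOT R OR ((NOT P OR R OR P) AND NOT NOT R AND NOT T) OR S   — double negation
≡ NOT R OR ((NOT P OR R OR P) AND R AND NOT T) OR S   — double negation
≡ (NOT R OR NOT P OR R OR P OR S) AND (NOT R OR R OR S) AND (NOT R OR NOT T OR S)   — distribute OR over AND
≡ NOT R OR NOT T OR S   — simplify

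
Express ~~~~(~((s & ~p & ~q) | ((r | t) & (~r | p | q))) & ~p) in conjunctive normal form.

(~s | p | q) & (~r | ~q) & (~t | r) & (~t | ~q) & ~p

~~~~(~((s & ~p & ~q) | ((r | t) & (~r | p | q))) & ~p)
⇔ ~~(~((s & ~p & ~q) | ((r | t) & (~r | p | q))) & ~p)   — double negation
⇔ ~((s & ~p & ~q) | ((r | t) & (~r | p | q))) & ~p   — double negation
⇔ ~(s & ~p & ~q) & ~((r | t) & (~r | p | q)) & ~p   — De Morgan
⇔ (~s | ~~p | ~~q) & ~((r | t) & (~r | p | q)) & ~p   — De Morgan
⇔ (~s | p | ~~q) & ~((r | t) & (~r | p | q)) & ~p   — double negation
⇔ (~s | p | q) & ~((r | t) & (~r | p | q)) & ~p   — double negation
⇔ (~s | p | q) & (~(r | t) | ~(~r | p | q)) & ~p   — De Morgan
⇔ (~s | p | q) & ((~r & ~t) | ~(~r | p | q)) & ~p   — De Morgan
⇔ (~s | p | q) & ((~r & ~t) | (~~r & ~p & ~q)) & ~p   — De Morgan
⇔ (~s | p | q) & ((~r & ~t) | (r & ~p & ~q)) & ~p   — double negation
⇔ (~s | p | q) & (~r | r) & (~r | ~p) & (~r | ~q) & (~t | r) & (~t | ~p) & (~t | ~q) & ~p   — distribute | over &
⇔ (~s | p | q) & (~r | ~q) & (~t | r) & (~t | ~q) & ~p   — simplify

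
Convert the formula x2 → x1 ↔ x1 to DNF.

x2 → x1 ↔ x1
⇔ ((x2 → x1) → x1) ∧ (x1 → (x2 → x1))   (eliminate ↔)
⇔ (¬(x2 → x1) ∨ x1) ∧ (x1 → (x2 → x1))   (eliminate →)
⇔ (¬(¬x2 ∨ x1) ∨ x1) ∧ (x1 → (x2 → x1))   (eliminate →)
⇔ (¬(¬x2 ∨ x1) ∨ x1) ∧ (¬x1 ∨ (x2 → x1))   (eliminate →)
⇔ (¬(¬x2 ∨ x1) ∨ x1) ∧ (¬x1 ∨ ¬x2 ∨ x1)   (eliminate →)
⇔ (¬¬x2 ∧ ¬x1 ∨ x1) ∧ (¬x1 ∨ ¬x2 ∨ x1)   (De Morgan)
⇔ (x2 ∧ ¬x1 ∨ x1) ∧ (¬x1 ∨ ¬x2 ∨ x1)   (double negation)
⇔ x2 ∧ ¬x1 ∧ ¬x1 ∨ x2 ∧ ¬x1 ∧ ¬x2 ∨ x2 ∧ ¬x1 ∧ x1 ∨ x1 ∧ ¬x1 ∨ x1 ∧ ¬x2 ∨ x1 ∧ x1   (distribute ∧ over ∨)
⇔ x2 ∧ ¬x1 ∨ x1   (simplify)

x2 ∧ ¬x1 ∨ x1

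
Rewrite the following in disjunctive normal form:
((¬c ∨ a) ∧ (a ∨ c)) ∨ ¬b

a ∨ ¬b

((¬c ∨ a) ∧ (a ∨ c)) ∨ ¬b
= (¬c ∧ a) ∨ (¬c ∧ c) ∨ (a ∧ a) ∨ (a ∧ c) ∨ ¬b   — distribute ∧ over ∨
= a ∨ ¬b   — simplify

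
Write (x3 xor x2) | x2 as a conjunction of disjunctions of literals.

(x3 xor x2) | x2
= ((x3 | x2) & ~(x3 & x2)) | x2
= ((x3 | x2) & (~x3 | ~x2)) | x2
= (x3 | x2 | x2) & (~x3 | ~x2 | x2)
= x3 | x2

x3 | x2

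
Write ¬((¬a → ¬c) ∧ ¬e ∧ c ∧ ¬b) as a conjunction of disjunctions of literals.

¬a ∨ e ∨ ¬c ∨ b

¬((¬a → ¬c) ∧ ¬e ∧ c ∧ ¬b)
⇔ ¬((¬¬a ∨ ¬c) ∧ ¬e ∧ c ∧ ¬b)   (eliminate →)
⇔ ¬(¬¬a ∨ ¬c) ∨ ¬¬e ∨ ¬c ∨ ¬¬b   (De Morgan)
⇔ ¬¬¬a ∧ ¬¬c ∨ ¬¬e ∨ ¬c ∨ ¬¬b   (De Morgan)
⇔ ¬a ∧ ¬¬c ∨ ¬¬e ∨ ¬c ∨ ¬¬b   (double negation)
⇔ ¬a ∧ c ∨ ¬¬e ∨ ¬c ∨ ¬¬b   (double negation)
⇔ ¬a ∧ c ∨ e ∨ ¬c ∨ ¬¬b   (double negation)
⇔ ¬a ∧ c ∨ e ∨ ¬c ∨ b   (double negation)
⇔ (¬a ∨ e ∨ ¬c ∨ b) ∧ (c ∨ e ∨ ¬c ∨ b)   (distribute ∨ over ∧)
⇔ ¬a ∨ e ∨ ¬c ∨ b   (simplify)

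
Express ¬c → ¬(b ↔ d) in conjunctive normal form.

¬c → ¬(b ↔ d)
⇔ ¬¬c ∨ ¬(b ↔ d)   [eliminate →]
⇔ ¬¬c ∨ ¬((b → d) ∧ (d → b))   [eliminate ↔]
⇔ ¬¬c ∨ ¬((¬b ∨ d) ∧ (d → b))   [eliminate →]
⇔ ¬¬c ∨ ¬((¬b ∨ d) ∧ (¬d ∨ b))   [eliminate →]
⇔ c ∨ ¬((¬b ∨ d) ∧ (¬d ∨ b))   [double negation]
⇔ c ∨ ¬(¬b ∨ d) ∨ ¬(¬d ∨ b)   [De Morgan]
⇔ c ∨ (¬¬b ∧ ¬d) ∨ ¬(¬d ∨ b)   [De Morgan]
⇔ c ∨ (b ∧ ¬d) ∨ ¬(¬d ∨ b)   [double negation]
⇔ c ∨ (b ∧ ¬d) ∨ (¬¬d ∧ ¬b)   [De Morgan]
⇔ c ∨ (b ∧ ¬d) ∨ (d ∧ ¬b)   [double negation]
⇔ (c ∨ b ∨ d) ∧ (c ∨ b ∨ ¬b) ∧ (c ∨ ¬d ∨ d) ∧ (c ∨ ¬d ∨ ¬b)   [distribute ∨ over ∧]
⇔ (c ∨ b ∨ d) ∧ (c ∨ ¬d ∨ ¬b)   [simplify]

(c ∨ b ∨ d) ∧ (c ∨ ¬d ∨ ¬b)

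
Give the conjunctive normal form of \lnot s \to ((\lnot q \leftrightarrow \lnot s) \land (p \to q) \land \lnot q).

(s \lor \lnot q) \land (s \lor \lnot p \lor q)

\lnot s \to ((\lnot q \leftrightarrow \lnot s) \land (p \to q) \land \lnot q)
≡ \lnot \lnot s \lor ((\lnot q \leftrightarrow \lnot s) \land (p \to q) \land \lnot q)   — eliminate \to
≡ \lnot \lnot s \lor ((\lnot q \to \lnot s) \land (\lnot s \to \lnot q) \land (p \to q) \land \lnot q)   — eliminate \leftrightarrow
≡ \lnot \lnot s \lor ((\lnot \lnot q \lor \lnot s) \land (\lnot s \to \lnot q) \land (p \to q) \land \lnot q)   — eliminate \to
≡ \lnot \lnot s \lor ((\lnot \lnot q \lor \lnot s) \land (\lnot \lnot s \lor \lnot q) \land (p \to q) \land \lnot q)   — eliminate \to
≡ \lnot \lnot s \lor ((\lnot \lnot q \lor \lnot s) \land (\lnot \lnot s \lor \lnot q) \land (\lnot p \lor q) \land \lnot q)   — eliminate \to
≡ s \lor ((\lnot \lnot q \lor \lnot s) \land (\lnot \lnot s \lor \lnot q) \land (\lnot p \lor q) \land \lnot q)   — double negation
≡ s \lor ((q \lor \lnot s) \land (\lnot \lnot s \lor \lnot q) \land (\lnot p \lor q) \land \lnot q)   — double negation
≡ s \lor ((q \lor \lnot s) \land (s \lor \lnot q) \land (\lnot p \lor q) \land \lnot q)   — double negation
≡ (s \lor q \lor \lnot s) \land (s \lor s \lor \lnot q) \land (s \lor \lnot p \lor q) \land (s \lor \lnot q)   — distribute \lor over \land
≡ (s \lor \lnot q) \land (s \lor \lnot p \lor q)   — simplify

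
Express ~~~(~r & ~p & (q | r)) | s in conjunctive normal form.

r | p | ~q | s

~~~(~r & ~p & (q | r)) | s
≡ ~(~r & ~p & (q | r)) | s   [double negation]
≡ ~~r | ~~p | ~(q | r) | s   [De Morgan]
≡ r | ~~p | ~(q | r) | s   [double negation]
≡ r | p | ~(q | r) | s   [double negation]
≡ r | p | (~q & ~r) | s   [De Morgan]
≡ (r | p | ~q | s) & (r | p | ~r | s)   [distribute | over &]
≡ r | p | ~q | s   [simplify]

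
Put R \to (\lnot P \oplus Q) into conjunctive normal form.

R \to (\lnot P \oplus Q)
= \lnot R \lor (\lnot P \oplus Q)   (eliminate \to)
= \lnot R \lor ((\lnot P \lor Q) \land \lnot (\lnot P \land Q))   (expand \oplus)
= \lnot R \lor ((\lnot P \lor Q) \land (\lnot \lnot P \lor \lnot Q))   (De Morgan)
= \lnot R \lor ((\lnot P \lor Q) \land (P \lor \lnot Q))   (double negation)
= (\lnot R \lor \lnot P \lor Q) \land (\lnot R \lor P \lor \lnot Q)   (distribute \lor over \land)

(\lnot R \lor \lnot P \lor Q) \land (\lnot R \lor P \lor \lnot Q)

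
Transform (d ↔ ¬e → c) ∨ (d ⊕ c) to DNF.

¬d ∧ ¬e ∧ ¬c ∨ e ∧ d ∨ c ∧ d ∨ d ∧ ¬c ∨ ¬d ∧ c

(d ↔ ¬e → c) ∨ (d ⊕ c)
= (d → (¬e → c)) ∧ ((¬e → c) → d) ∨ (d ⊕ c)   [eliminate ↔]
= (¬d ∨ (¬e → c)) ∧ ((¬e → c) → d) ∨ (d ⊕ c)   [eliminate →]
= (¬d ∨ ¬¬e ∨ c) ∧ ((¬e → c) → d) ∨ (d ⊕ c)   [eliminate →]
= (¬d ∨ ¬¬e ∨ c) ∧ (¬(¬e → c) ∨ d) ∨ (d ⊕ c)   [eliminate →]
= (¬d ∨ ¬¬e ∨ c) ∧ (¬(¬¬e ∨ c) ∨ d) ∨ (d ⊕ c)   [eliminate →]
= (¬d ∨ ¬¬e ∨ c) ∧ (¬(¬¬e ∨ c) ∨ d) ∨ d ∧ ¬c ∨ ¬d ∧ c   [expand ⊕]
= (¬d ∨ e ∨ c) ∧ (¬(¬¬e ∨ c) ∨ d) ∨ d ∧ ¬c ∨ ¬d ∧ c   [double negation]
= (¬d ∨ e ∨ c) ∧ (¬¬¬e ∧ ¬c ∨ d) ∨ d ∧ ¬c ∨ ¬d ∧ c   [De Morgan]
= (¬d ∨ e ∨ c) ∧ (¬e ∧ ¬c ∨ d) ∨ d ∧ ¬c ∨ ¬d ∧ c   [double negation]
= ¬d ∧ ¬e ∧ ¬c ∨ ¬d ∧ d ∨ e ∧ ¬e ∧ ¬c ∨ e ∧ d ∨ c ∧ ¬e ∧ ¬c ∨ c ∧ d ∨ d ∧ ¬c ∨ ¬d ∧ c   [distribute ∧ over ∨]
= ¬d ∧ ¬e ∧ ¬c ∨ e ∧ d ∨ c ∧ d ∨ d ∧ ¬c ∨ ¬d ∧ c   [simplify]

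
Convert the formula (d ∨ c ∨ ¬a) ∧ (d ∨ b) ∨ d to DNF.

d ∨ c ∧ b ∨ ¬a ∧ b

(d ∨ c ∨ ¬a) ∧ (d ∨ b) ∨ d
≡ d ∧ d ∨ d ∧ b ∨ c ∧ d ∨ c ∧ b ∨ ¬a ∧ d ∨ ¬a ∧ b ∨ d   — distribute ∧ over ∨
≡ d ∨ c ∧ b ∨ ¬a ∧ b   — simplify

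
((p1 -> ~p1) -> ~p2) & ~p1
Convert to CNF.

((p1 -> ~p1) -> ~p2) & ~p1
≡ (~(p1 -> ~p1) | ~p2) & ~p1   [eliminate ->]
≡ (~(~p1 | ~p1) | ~p2) & ~p1   [eliminate ->]
≡ ((~~p1 & ~~p1) | ~p2) & ~p1   [De Morgan]
≡ ((p1 & ~~p1) | ~p2) & ~p1   [double negation]
≡ ((p1 & p1) | ~p2) & ~p1   [double negation]
≡ (p1 | ~p2) & (p1 | ~p2) & ~p1   [distribute | over &]
≡ (p1 | ~p2) & ~p1   [simplify]

(p1 | ~p2) & ~p1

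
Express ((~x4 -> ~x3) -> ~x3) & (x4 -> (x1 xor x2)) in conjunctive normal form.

((~x4 -> ~x3) -> ~x3) & (x4 -> (x1 xor x2))
≡ (~(~x4 -> ~x3) | ~x3) & (x4 -> (x1 xor x2))   [eliminate ->]
≡ (~(~~x4 | ~x3) | ~x3) & (x4 -> (x1 xor x2))   [eliminate ->]
≡ (~(~~x4 | ~x3) | ~x3) & (~x4 | (x1 xor x2))   [eliminate ->]
≡ (~(~~x4 | ~x3) | ~x3) & (~x4 | ((x1 | x2) & ~(x1 & x2)))   [expand xor]
≡ ((~~~x4 & ~~x3) | ~x3) & (~x4 | ((x1 | x2) & ~(x1 & x2)))   [De Morgan]
≡ ((~x4 & ~~x3) | ~x3) & (~x4 | ((x1 | x2) & ~(x1 & x2)))   [double negation]
≡ ((~x4 & x3) | ~x3) & (~x4 | ((x1 | x2) & ~(x1 & x2)))   [double negation]
≡ ((~x4 & x3) | ~x3) & (~x4 | ((x1 | x2) & (~x1 | ~x2)))   [De Morgan]
≡ (~x4 | ~x3) & (x3 | ~x3) & (~x4 | x1 | x2) & (~x4 | ~x1 | ~x2)   [distribute | over &]
≡ (~x4 | ~x3) & (~x4 | x1 | x2) & (~x4 | ~x1 | ~x2)   [simplify]

(~x4 | ~x3) & (~x4 | x1 | x2) & (~x4 | ~x1 | ~x2)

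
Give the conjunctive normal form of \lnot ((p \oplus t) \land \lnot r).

(\lnot p \lor t \lor r) \land (\lnot t \lor p \lor r)

\lnot ((p \oplus t) \land \lnot r)
≡ \lnot ((p \lor t) \land \lnot (p \land t) \land \lnot r)   (expand \oplus)
≡ \lnot (p \lor t) \lor \lnot \lnot (p \land t) \lor \lnot \lnot r   (De Morgan)
≡ (\lnot p \land \lnot t) \lor \lnot \lnot (p \land t) \lor \lnot \lnot r   (De Morgan)
≡ (\lnot p \land \lnot t) \lor (p \land t) \lor \lnot \lnot r   (double negation)
≡ (\lnot p \land \lnot t) \lor (p \land t) \lor r   (double negation)
≡ (\lnot p \lor p \lor r) \land (\lnot p \lor t \lor r) \land (\lnot t \lor p \lor r) \land (\lnot t \lor t \lor r)   (distribute \lor over \land)
≡ (\lnot p \lor t \lor r) \land (\lnot t \lor p \lor r)   (simplify)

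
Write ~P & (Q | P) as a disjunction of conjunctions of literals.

~P & (Q | P)
= (~P & Q) | (~P & P)   (distribute & over |)
= ~P & Q   (simplify)

~P & Q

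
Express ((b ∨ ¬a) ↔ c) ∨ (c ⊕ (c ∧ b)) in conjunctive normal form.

((b ∨ ¬a) ↔ c) ∨ (c ⊕ (c ∧ b))
≡ (((b ∨ ¬a) → c) ∧ (c → (b ∨ ¬a))) ∨ (c ⊕ (c ∧ b))   [eliminate ↔]
≡ ((¬(b ∨ ¬a) ∨ c) ∧ (c → (b ∨ ¬a))) ∨ (c ⊕ (c ∧ b))   [eliminate →]
≡ ((¬(b ∨ ¬a) ∨ c) ∧ (¬c ∨ b ∨ ¬a)) ∨ (c ⊕ (c ∧ b))   [eliminate →]
≡ ((¬(b ∨ ¬a) ∨ c) ∧ (¬c ∨ b ∨ ¬a)) ∨ ((c ∨ (c ∧ b)) ∧ ¬(c ∧ c ∧ b))   [expand ⊕]
≡ (((¬b ∧ ¬¬a) ∨ c) ∧ (¬c ∨ b ∨ ¬a)) ∨ ((c ∨ (c ∧ b)) ∧ ¬(c ∧ c ∧ b))   [De Morgan]
≡ (((¬b ∧ a) ∨ c) ∧ (¬c ∨ b ∨ ¬a)) ∨ ((c ∨ (c ∧ b)) ∧ ¬(c ∧ c ∧ b))   [double negation]
≡ (((¬b ∧ a) ∨ c) ∧ (¬c ∨ b ∨ ¬a)) ∨ ((c ∨ (c ∧ b)) ∧ (¬c ∨ ¬c ∨ ¬b))   [De Morgan]
≡ (¬b ∨ c ∨ c ∨ c) ∧ (¬b ∨ c ∨ c ∨ b) ∧ (¬b ∨ c ∨ ¬c ∨ ¬c ∨ ¬b) ∧ (a ∨ c ∨ c ∨ c) ∧ (a ∨ c ∨ c ∨ b) ∧ (a ∨ c ∨ ¬c ∨ ¬c ∨ ¬b) ∧ (¬c ∨ b ∨ ¬a ∨ c ∨ c) ∧ (¬c ∨ b ∨ ¬a ∨ c ∨ b) ∧ (¬c ∨ b ∨ ¬a ∨ ¬c ∨ ¬c ∨ ¬b)   [distribute ∨ over ∧]
≡ (¬b ∨ c) ∧ (a ∨ c)   [simplify]

(¬b ∨ c) ∧ (a ∨ c)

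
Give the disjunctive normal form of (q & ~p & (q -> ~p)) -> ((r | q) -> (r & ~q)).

(q & ~p & (q -> ~p)) -> ((r | q) -> (r & ~q))
≡ ~(q & ~p & (q -> ~p)) | ((r | q) -> (r & ~q))   [eliminate ->]
≡ ~(q & ~p & (~q | ~p)) | ((r | q) -> (r & ~q))   [eliminate ->]
≡ ~(q & ~p & (~q | ~p)) | ~(r | q) | (r & ~q)   [eliminate ->]
≡ ~q | ~~p | ~(~q | ~p) | ~(r | q) | (r & ~q)   [De Morgan]
≡ ~q | p | ~(~q | ~p) | ~(r | q) | (r & ~q)   [double negation]
≡ ~q | p | (~~q & ~~p) | ~(r | q) | (r & ~q)   [De Morgan]
≡ ~q | p | (q & ~~p) | ~(r | q) | (r & ~q)   [double negation]
≡ ~q | p | (q & p) | ~(r | q) | (r & ~q)   [double negation]
≡ ~q | p | (q & p) | (~r & ~q) | (r & ~q)   [De Morgan]
≡ ~q | p   [simplify]

~q | p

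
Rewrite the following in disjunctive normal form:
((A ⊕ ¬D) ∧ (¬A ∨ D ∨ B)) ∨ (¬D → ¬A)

((A ⊕ ¬D) ∧ (¬A ∨ D ∨ B)) ∨ (¬D → ¬A)
⇔ (((A ∧ ¬¬D) ∨ (¬A ∧ ¬D)) ∧ (¬A ∨ D ∨ B)) ∨ (¬D → ¬A)   [expand ⊕]
⇔ (((A ∧ ¬¬D) ∨ (¬A ∧ ¬D)) ∧ (¬A ∨ D ∨ B)) ∨ ¬¬D ∨ ¬A   [eliminate →]
⇔ (((A ∧ D) ∨ (¬A ∧ ¬D)) ∧ (¬A ∨ D ∨ B)) ∨ ¬¬D ∨ ¬A   [double negation]
⇔ (((A ∧ D) ∨ (¬A ∧ ¬D)) ∧ (¬A ∨ D ∨ B)) ∨ D ∨ ¬A   [double negation]
⇔ (A ∧ D ∧ ¬A) ∨ (A ∧ D ∧ D) ∨ (A ∧ D ∧ B) ∨ (¬A ∧ ¬D ∧ ¬A) ∨ (¬A ∧ ¬D ∧ D) ∨ (¬A ∧ ¬D ∧ B) ∨ D ∨ ¬A   [distribute ∧ over ∨]
⇔ D ∨ ¬A   [simplify]

D ∨ ¬A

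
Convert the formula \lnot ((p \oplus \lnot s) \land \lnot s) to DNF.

\lnot ((p \oplus \lnot s) \land \lnot s)
≡ \lnot (((p \land \lnot \lnot s) \lor (\lnot p \land \lnot s)) \land \lnot s)   [expand \oplus]
≡ \lnot ((p \land \lnot \lnot s) \lor (\lnot p \land \lnot s)) \lor \lnot \lnot s   [De Morgan]
≡ (\lnot (p \land \lnot \lnot s) \land \lnot (\lnot p \land \lnot s)) \lor \lnot \lnot s   [De Morgan]
≡ ((\lnot p \lor \lnot \lnot \lnot s) \land \lnot (\lnot p \land \lnot s)) \lor \lnot \lnot s   [De Morgan]
≡ ((\lnot p \lor \lnot s) \land \lnot (\lnot p \land \lnot s)) \lor \lnot \lnot s   [double negation]
≡ ((\lnot p \lor \lnot s) \land (\lnot \lnot p \lor \lnot \lnot s)) \lor \lnot \lnot s   [De Morgan]
≡ ((\lnot p \lor \lnot s) \land (p \lor \lnot \lnot s)) \lor \lnot \lnot s   [double negation]
≡ ((\lnot p \lor \lnot s) \land (p \lor s)) \lor \lnot \lnot s   [double negation]
≡ ((\lnot p \lor \lnot s) \land (p \lor s)) \lor s   [double negation]
≡ (\lnot p \land p) \lor (\lnot p \land s) \lor (\lnot s \land p) \lor (\lnot s \land s) \lor s   [distribute \land over \lor]
≡ (\lnot s \land p) \lor s   [simplify]

(\lnot s \land p) \lor s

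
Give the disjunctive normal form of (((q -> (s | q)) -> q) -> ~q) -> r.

(((q -> (s | q)) -> q) -> ~q) -> r
≡ ~(((q -> (s | q)) -> q) -> ~q) | r   [eliminate ->]
≡ ~(~((q -> (s | q)) -> q) | ~q) | r   [eliminate ->]
≡ ~(~(~(q -> (s | q)) | q) | ~q) | r   [eliminate ->]
≡ ~(~(~(~q | s | q) | q) | ~q) | r   [eliminate ->]
≡ (~~(~(~q | s | q) | q) & ~~q) | r   [De Morgan]
≡ ((~(~q | s | q) | q) & ~~q) | r   [double negation]
≡ (((~~q & ~s & ~q) | q) & ~~q) | r   [De Morgan]
≡ (((q & ~s & ~q) | q) & ~~q) | r   [double negation]
≡ (((q & ~s & ~q) | q) & q) | r   [double negation]
≡ (q & ~s & ~q & q) | (q & q) | r   [distribute & over |]
≡ q | r   [simplify]

q | r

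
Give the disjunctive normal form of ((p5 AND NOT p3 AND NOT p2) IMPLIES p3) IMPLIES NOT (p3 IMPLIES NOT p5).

(p5 AND NOT p3 AND NOT p2) OR (p3 AND p5)

((p5 AND NOT p3 AND NOT p2) IMPLIES p3) IMPLIES NOT (p3 IMPLIES NOT p5)
= NOT ((p5 AND NOT p3 AND NOT p2) IMPLIES p3) OR NOT (p3 IMPLIES NOT p5)   [eliminate IMPLIES]
= NOT (NOT (p5 AND NOT p3 AND NOT p2) OR p3) OR NOT (p3 IMPLIES NOT p5)   [eliminate IMPLIES]
= NOT (NOT (p5 AND NOT p3 AND NOT p2) OR p3) OR NOT (NOT p3 OR NOT p5)   [eliminate IMPLIES]
= (NOT NOT (p5 AND NOT p3 AND NOT p2) AND NOT p3) OR NOT (NOT p3 OR NOT p5)   [De Morgan]
= (p5 AND NOT p3 AND NOT p2 AND NOT p3) OR NOT (NOT p3 OR NOT p5)   [double negation]
= (p5 AND NOT p3 AND NOT p2 AND NOT p3) OR (NOT NOT p3 AND NOT NOT p5)   [De Morgan]
= (p5 AND NOT p3 AND NOT p2 AND NOT p3) OR (p3 AND NOT NOT p5)   [double negation]
= (p5 AND NOT p3 AND NOT p2 AND NOT p3) OR (p3 AND p5)   [double negation]
= (p5 AND NOT p3 AND NOT p2) OR (p3 AND p5)   [simplify]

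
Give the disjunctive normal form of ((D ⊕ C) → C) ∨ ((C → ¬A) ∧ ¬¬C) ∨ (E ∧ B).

(¬D ∧ ¬C) ∨ C ∨ (E ∧ B)

((D ⊕ C) → C) ∨ ((C → ¬A) ∧ ¬¬C) ∨ (E ∧ B)
≡ ¬(D ⊕ C) ∨ C ∨ ((C → ¬A) ∧ ¬¬C) ∨ (E ∧ B)   [eliminate →]
≡ ¬((D ∧ ¬C) ∨ (¬D ∧ C)) ∨ C ∨ ((C → ¬A) ∧ ¬¬C) ∨ (E ∧ B)   [expand ⊕]
≡ ¬((D ∧ ¬C) ∨ (¬D ∧ C)) ∨ C ∨ ((¬C ∨ ¬A) ∧ ¬¬C) ∨ (E ∧ B)   [eliminate →]
≡ (¬(D ∧ ¬C) ∧ ¬(¬D ∧ C)) ∨ C ∨ ((¬C ∨ ¬A) ∧ ¬¬C) ∨ (E ∧ B)   [De Morgan]
≡ ((¬D ∨ ¬¬C) ∧ ¬(¬D ∧ C)) ∨ C ∨ ((¬C ∨ ¬A) ∧ ¬¬C) ∨ (E ∧ B)   [De Morgan]
≡ ((¬D ∨ C) ∧ ¬(¬D ∧ C)) ∨ C ∨ ((¬C ∨ ¬A) ∧ ¬¬C) ∨ (E ∧ B)   [double negation]
≡ ((¬D ∨ C) ∧ (¬¬D ∨ ¬C)) ∨ C ∨ ((¬C ∨ ¬A) ∧ ¬¬C) ∨ (E ∧ B)   [De Morgan]
≡ ((¬D ∨ C) ∧ (D ∨ ¬C)) ∨ C ∨ ((¬C ∨ ¬A) ∧ ¬¬C) ∨ (E ∧ B)   [double negation]
≡ ((¬D ∨ C) ∧ (D ∨ ¬C)) ∨ C ∨ ((¬C ∨ ¬A) ∧ C) ∨ (E ∧ B)   [double negation]
≡ (¬D ∧ D) ∨ (¬D ∧ ¬C) ∨ (C ∧ D) ∨ (C ∧ ¬C) ∨ C ∨ (¬C ∧ C) ∨ (¬A ∧ C) ∨ (E ∧ B)   [distribute ∧ over ∨]
≡ (¬D ∧ ¬C) ∨ C ∨ (E ∧ B)   [simplify]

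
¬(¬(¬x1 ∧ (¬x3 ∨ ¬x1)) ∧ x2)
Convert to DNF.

¬(¬(¬x1 ∧ (¬x3 ∨ ¬x1)) ∧ x2)
≡ ¬¬(¬x1 ∧ (¬x3 ∨ ¬x1)) ∨ ¬x2   — De Morgan
≡ (¬x1 ∧ (¬x3 ∨ ¬x1)) ∨ ¬x2   — double negation
≡ (¬x1 ∧ ¬x3) ∨ (¬x1 ∧ ¬x1) ∨ ¬x2   — distribute ∧ over ∨
≡ ¬x1 ∨ ¬x2   — simplify

¬x1 ∨ ¬x2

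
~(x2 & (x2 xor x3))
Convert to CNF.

~x2 | x3

~(x2 & (x2 xor x3))
= ~(x2 & (x2 | x3) & ~(x2 & x3))   (expand xor)
= ~x2 | ~(x2 | x3) | ~~(x2 & x3)   (De Morgan)
= ~x2 | (~x2 & ~x3) | ~~(x2 & x3)   (De Morgan)
= ~x2 | (~x2 & ~x3) | (x2 & x3)   (double negation)
= (~x2 | ~x2 | x2) & (~x2 | ~x2 | x3) & (~x2 | ~x3 | x2) & (~x2 | ~x3 | x3)   (distribute | over &)
= ~x2 | x3   (simplify)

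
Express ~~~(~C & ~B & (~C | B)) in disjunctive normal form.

~~~(~C & ~B & (~C | B))
≡ ~(~C & ~B & (~C | B))   [double negation]
≡ ~~C | ~~B | ~(~C | B)   [De Morgan]
≡ C | ~~B | ~(~C | B)   [double negation]
≡ C | B | ~(~C | B)   [double negation]
≡ C | B | (~~C & ~B)   [De Morgan]
≡ C | B | (C & ~B)   [double negation]
≡ C | B   [simplify]

C | B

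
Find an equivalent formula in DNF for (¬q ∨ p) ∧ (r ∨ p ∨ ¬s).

¬q ∧ r ∨ ¬q ∧ ¬s ∨ p

(¬q ∨ p) ∧ (r ∨ p ∨ ¬s)
≡ ¬q ∧ r ∨ ¬q ∧ p ∨ ¬q ∧ ¬s ∨ p ∧ r ∨ p ∧ p ∨ p ∧ ¬s   [distribute ∧ over ∨]
≡ ¬q ∧ r ∨ ¬q ∧ ¬s ∨ p   [simplify]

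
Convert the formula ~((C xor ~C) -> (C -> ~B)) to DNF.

C & B

~((C xor ~C) -> (C -> ~B))
⇔ ~(~(C xor ~C) | (C -> ~B))   [eliminate ->]
⇔ ~(~((C & ~~C) | (~C & ~C)) | (C -> ~B))   [expand xor]
⇔ ~(~((C & ~~C) | (~C & ~C)) | ~C | ~B)   [eliminate ->]
⇔ ~~((C & ~~C) | (~C & ~C)) & ~~C & ~~B   [De Morgan]
⇔ ((C & ~~C) | (~C & ~C)) & ~~C & ~~B   [double negation]
⇔ ((C & C) | (~C & ~C)) & ~~C & ~~B   [double negation]
⇔ ((C & C) | (~C & ~C)) & C & ~~B   [double negation]
⇔ ((C & C) | (~C & ~C)) & C & B   [double negation]
⇔ (C & C & C & B) | (~C & ~C & C & B)   [distribute & over |]
⇔ C & B   [simplify]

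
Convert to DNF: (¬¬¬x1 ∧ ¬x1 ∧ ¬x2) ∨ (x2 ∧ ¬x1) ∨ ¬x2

(x2 ∧ ¬x1) ∨ ¬x2

(¬¬¬x1 ∧ ¬x1 ∧ ¬x2) ∨ (x2 ∧ ¬x1) ∨ ¬x2
⇔ (¬x1 ∧ ¬x1 ∧ ¬x2) ∨ (x2 ∧ ¬x1) ∨ ¬x2
⇔ (x2 ∧ ¬x1) ∨ ¬x2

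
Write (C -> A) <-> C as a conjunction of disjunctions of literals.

(C -> A) <-> C
≡ ((C -> A) -> C) & (C -> (C -> A))   [eliminate <->]
≡ (~(C -> A) | C) & (C -> (C -> A))   [eliminate ->]
≡ (~(~C | A) | C) & (C -> (C -> A))   [eliminate ->]
≡ (~(~C | A) | C) & (~C | (C -> A))   [eliminate ->]
≡ (~(~C | A) | C) & (~C | ~C | A)   [eliminate ->]
≡ ((~~C & ~A) | C) & (~C | ~C | A)   [De Morgan]
≡ ((C & ~A) | C) & (~C | ~C | A)   [double negation]
≡ (C | C) & (~A | C) & (~C | ~C | A)   [distribute | over &]
≡ C & (~C | A)   [simplify]

C & (~C | A)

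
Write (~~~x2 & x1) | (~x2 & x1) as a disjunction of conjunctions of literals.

(~~~x2 & x1) | (~x2 & x1)
≡ (~x2 & x1) | (~x2 & x1)   [double negation]
≡ ~x2 & x1   [simplify]

~x2 & x1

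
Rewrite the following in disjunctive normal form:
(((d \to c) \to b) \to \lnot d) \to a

(((d \to c) \to b) \to \lnot d) \to a
⇔ \lnot (((d \to c) \to b) \to \lnot d) \lor a   [eliminate \to]
⇔ \lnot (\lnot ((d \to c) \to b) \lor \lnot d) \lor a   [eliminate \to]
⇔ \lnot (\lnot (\lnot (d \to c) \lor b) \lor \lnot d) \lor a   [eliminate \to]
⇔ \lnot (\lnot (\lnot (\lnot d \lor c) \lor b) \lor \lnot d) \lor a   [eliminate \to]
⇔ \lnot \lnot (\lnot (\lnot d \lor c) \lor b) \land \lnot \lnot d \lor a   [De Morgan]
⇔ (\lnot (\lnot d \lor c) \lor b) \land \lnot \lnot d \lor a   [double negation]
⇔ (\lnot \lnot d \land \lnot c \lor b) \land \lnot \lnot d \lor a   [De Morgan]
⇔ (d \land \lnot c \lor b) \land \lnot \lnot d \lor a   [double negation]
⇔ (d \land \lnot c \lor b) \land d \lor a   [double negation]
⇔ d \land \lnot c \land d \lor b \land d \lor a   [distribute \land over \lor]
⇔ d \land \lnot c \lor b \land d \lor a   [simplify]

d \land \lnot c \lor b \land d \lor a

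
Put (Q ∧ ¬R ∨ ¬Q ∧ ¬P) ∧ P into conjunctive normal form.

(Q ∨ ¬P) ∧ (¬R ∨ ¬Q) ∧ (¬R ∨ ¬P) ∧ P

(Q ∧ ¬R ∨ ¬Q ∧ ¬P) ∧ P
= (Q ∨ ¬Q) ∧ (Q ∨ ¬P) ∧ (¬R ∨ ¬Q) ∧ (¬R ∨ ¬P) ∧ P   (distribute ∨ over ∧)
= (Q ∨ ¬P) ∧ (¬R ∨ ¬Q) ∧ (¬R ∨ ¬P) ∧ P   (simplify)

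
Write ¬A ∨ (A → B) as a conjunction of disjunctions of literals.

¬A ∨ (A → B)
≡ ¬A ∨ ¬A ∨ B   [eliminate →]
≡ ¬A ∨ B   [simplify]

¬A ∨ B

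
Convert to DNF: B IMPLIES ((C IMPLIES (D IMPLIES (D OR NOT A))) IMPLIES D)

B IMPLIES ((C IMPLIES (D IMPLIES (D OR NOT A))) IMPLIES D)
≡ NOT B OR ((C IMPLIES (D IMPLIES (D OR NOT A))) IMPLIES D)   [eliminate IMPLIES]
≡ NOT B OR NOT (C IMPLIES (D IMPLIES (D OR NOT A))) OR D   [eliminate IMPLIES]
≡ NOT B OR NOT (NOT C OR (D IMPLIES (D OR NOT A))) OR D   [eliminate IMPLIES]
≡ NOT B OR NOT (NOT C OR NOT D OR D OR NOT A) OR D   [eliminate IMPLIES]
≡ NOT B OR (NOT NOT C AND NOT NOT D AND NOT D AND NOT NOT A) OR D   [De Morgan]
≡ NOT B OR (C AND NOT NOT D AND NOT D AND NOT NOT A) OR D   [double negation]
≡ NOT B OR (C AND D AND NOT D AND NOT NOT A) OR D   [double negation]
≡ NOT B OR (C AND D AND NOT D AND A) OR D   [double negation]
≡ NOT B OR D   [simplify]

NOT B OR D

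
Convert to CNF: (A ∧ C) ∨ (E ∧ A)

A ∧ (C ∨ E)

(A ∧ C) ∨ (E ∧ A)
≡ (A ∨ E) ∧ (A ∨ A) ∧ (C ∨ E) ∧ (C ∨ A)
≡ A ∧ (C ∨ E)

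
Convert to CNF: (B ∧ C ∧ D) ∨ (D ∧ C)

(B ∧ C ∧ D) ∨ (D ∧ C)
⇔ (B ∨ D) ∧ (B ∨ C) ∧ (C ∨ D) ∧ (C ∨ C) ∧ (D ∨ D) ∧ (D ∨ C)   (distribute ∨ over ∧)
⇔ C ∧ D   (simplify)

C ∧ D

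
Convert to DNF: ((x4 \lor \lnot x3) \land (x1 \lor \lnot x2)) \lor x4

(\lnot x3 \land x1) \lor (\lnot x3 \land \lnot x2) \lor x4

((x4 \lor \lnot x3) \land (x1 \lor \lnot x2)) \lor x4
= (x4 \land x1) \lor (x4 \land \lnot x2) \lor (\lnot x3 \land x1) \lor (\lnot x3 \land \lnot x2) \lor x4   [distribute \land over \lor]
= (\lnot x3 \land x1) \lor (\lnot x3 \land \lnot x2) \lor x4   [simplify]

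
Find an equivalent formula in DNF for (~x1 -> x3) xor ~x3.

(~x1 -> x3) xor ~x3
≡ ((~x1 -> x3) & ~~x3) | (~(~x1 -> x3) & ~x3)   [expand xor]
≡ ((~~x1 | x3) & ~~x3) | (~(~x1 -> x3) & ~x3)   [eliminate ->]
≡ ((~~x1 | x3) & ~~x3) | (~(~~x1 | x3) & ~x3)   [eliminate ->]
≡ ((x1 | x3) & ~~x3) | (~(~~x1 | x3) & ~x3)   [double negation]
≡ ((x1 | x3) & x3) | (~(~~x1 | x3) & ~x3)   [double negation]
≡ ((x1 | x3) & x3) | (~~~x1 & ~x3 & ~x3)   [De Morgan]
≡ ((x1 | x3) & x3) | (~x1 & ~x3 & ~x3)   [double negation]
≡ (x1 & x3) | (x3 & x3) | (~x1 & ~x3 & ~x3)   [distribute & over |]
≡ x3 | (~x1 & ~x3)   [simplify]

x3 | (~x1 & ~x3)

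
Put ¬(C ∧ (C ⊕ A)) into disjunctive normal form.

¬(C ∧ (C ⊕ A))
≡ ¬(C ∧ ((C ∧ ¬A) ∨ (¬C ∧ A)))   (expand ⊕)
≡ ¬C ∨ ¬((C ∧ ¬A) ∨ (¬C ∧ A))   (De Morgan)
≡ ¬C ∨ (¬(C ∧ ¬A) ∧ ¬(¬C ∧ A))   (De Morgan)
≡ ¬C ∨ ((¬C ∨ ¬¬A) ∧ ¬(¬C ∧ A))   (De Morgan)
≡ ¬C ∨ ((¬C ∨ A) ∧ ¬(¬C ∧ A))   (double negation)
≡ ¬C ∨ ((¬C ∨ A) ∧ (¬¬C ∨ ¬A))   (De Morgan)
≡ ¬C ∨ ((¬C ∨ A) ∧ (C ∨ ¬A))   (double negation)
≡ ¬C ∨ (¬C ∧ C) ∨ (¬C ∧ ¬A) ∨ (A ∧ C) ∨ (A ∧ ¬A)   (distribute ∧ over ∨)
≡ ¬C ∨ (A ∧ C)   (simplify)

¬C ∨ (A ∧ C)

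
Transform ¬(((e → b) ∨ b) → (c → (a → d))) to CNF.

(¬e ∨ b) ∧ c ∧ a ∧ ¬d

¬(((e → b) ∨ b) → (c → (a → d)))
= ¬(¬((e → b) ∨ b) ∨ (c → (a → d)))   [eliminate →]
= ¬(¬(¬e ∨ b ∨ b) ∨ (c → (a → d)))   [eliminate →]
= ¬(¬(¬e ∨ b ∨ b) ∨ ¬c ∨ (a → d))   [eliminate →]
= ¬(¬(¬e ∨ b ∨ b) ∨ ¬c ∨ ¬a ∨ d)   [eliminate →]
= ¬¬(¬e ∨ b ∨ b) ∧ ¬¬c ∧ ¬¬a ∧ ¬d   [De Morgan]
= (¬e ∨ b ∨ b) ∧ ¬¬c ∧ ¬¬a ∧ ¬d   [double negation]
= (¬e ∨ b ∨ b) ∧ c ∧ ¬¬a ∧ ¬d   [double negation]
= (¬e ∨ b ∨ b) ∧ c ∧ a ∧ ¬d   [double negation]
= (¬e ∨ b) ∧ c ∧ a ∧ ¬d   [simplify]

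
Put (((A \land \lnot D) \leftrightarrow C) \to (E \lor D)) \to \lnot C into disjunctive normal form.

(C \land A \land \lnot D \land \lnot E) \lor \lnot C

(((A \land \lnot D) \leftrightarrow C) \to (E \lor D)) \to \lnot C
= \lnot (((A \land \lnot D) \leftrightarrow C) \to (E \lor D)) \lor \lnot C   [eliminate \to]
= \lnot (\lnot ((A \land \lnot D) \leftrightarrow C) \lor E \lor D) \lor \lnot C   [eliminate \to]
= \lnot (\lnot (((A \land \lnot D) \to C) \land (C \to (A \land \lnot D))) \lor E \lor D) \lor \lnot C   [eliminate \leftrightarrow]
= \lnot (\lnot ((\lnot (A \land \lnot D) \lor C) \land (C \to (A \land \lnot D))) \lor E \lor D) \lor \lnot C   [eliminate \to]
= \lnot (\lnot ((\lnot (A \land \lnot D) \lor C) \land (\lnot C \lor (A \land \lnot D))) \lor E \lor D) \lor \lnot C   [eliminate \to]
= (\lnot \lnot ((\lnot (A \land \lnot D) \lor C) \land (\lnot C \lor (A \land \lnot D))) \land \lnot E \land \lnot D) \lor \lnot C   [De Morgan]
= ((\lnot (A \land \lnot D) \lor C) \land (\lnot C \lor (A \land \lnot D)) \land \lnot E \land \lnot D) \lor \lnot C   [double negation]
= ((\lnot A \lor \lnot \lnot D \lor C) \land (\lnot C \lor (A \land \lnot D)) \land \lnot E \land \lnot D) \lor \lnot C   [De Morgan]
= ((\lnot A \lor D \lor C) \land (\lnot C \lor (A \land \lnot D)) \land \lnot E \land \lnot D) \lor \lnot C   [double negation]
= (\lnot A \land \lnot C \land \lnot E \land \lnot D) \lor (\lnot A \land A \land \lnot D \land \lnot E \land \lnot D) \lor (D \land \lnot C \land \lnot E \land \lnot D) \lor (D \land A \land \lnot D \land \lnot E \land \lnot D) \lor (C \land \lnot C \land \lnot E \land \lnot D) \lor (C \land A \land \lnot D \land \lnot E \land \lnot D) \lor \lnot C   [distribute \land over \lor]
= (C \land A \land \lnot D \land \lnot E) \lor \lnot C   [simplify]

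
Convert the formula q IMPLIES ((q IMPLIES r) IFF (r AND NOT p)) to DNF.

NOT q OR (q AND NOT r) OR (r AND NOT p)

q IMPLIES ((q IMPLIES r) IFF (r AND NOT p))
≡ NOT q OR ((q IMPLIES r) IFF (r AND NOT p))   — eliminate IMPLIES
≡ NOT q OR (((q IMPLIES r) IMPLIES (r AND NOT p)) AND ((r AND NOT p) IMPLIES (q IMPLIES r)))   — eliminate IFF
≡ NOT q OR ((NOT (q IMPLIES r) OR (r AND NOT p)) AND ((r AND NOT p) IMPLIES (q IMPLIES r)))   — eliminate IMPLIES
≡ NOT q OR ((NOT (NOT q OR r) OR (r AND NOT p)) AND ((r AND NOT p) IMPLIES (q IMPLIES r)))   — eliminate IMPLIES
≡ NOT q OR ((NOT (NOT q OR r) OR (r AND NOT p)) AND (NOT (r AND NOT p) OR (q IMPLIES r)))   — eliminate IMPLIES
≡ NOT q OR ((NOT (NOT q OR r) OR (r AND NOT p)) AND (NOT (r AND NOT p) OR NOT q OR r))   — eliminate IMPLIES
≡ NOT q OR (((NOT NOT q AND NOT r) OR (r AND NOT p)) AND (NOT (r AND NOT p) OR NOT q OR r))   — De Morgan
≡ NOT q OR (((q AND NOT r) OR (r AND NOT p)) AND (NOT (r AND NOT p) OR NOT q OR r))   — double negation
≡ NOT q OR (((q AND NOT r) OR (r AND NOT p)) AND (NOT r OR NOT NOT p OR NOT q OR r))   — De Morgan
≡ NOT q OR (((q AND NOT r) OR (r AND NOT p)) AND (NOT r OR p OR NOT q OR r))   — double negation
≡ NOT q OR (q AND NOT r AND NOT r) OR (q AND NOT r AND p) OR (q AND NOT r AND NOT q) OR (q AND NOT r AND r) OR (r AND NOT p AND NOT r) OR (r AND NOT p AND p) OR (r AND NOT p AND NOT q) OR (r AND NOT p AND r)   — distribute AND over OR
≡ NOT q OR (q AND NOT r) OR (r AND NOT p)   — simplify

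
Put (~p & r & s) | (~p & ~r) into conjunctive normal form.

~p & (s | ~r)

(~p & r & s) | (~p & ~r)
≡ (~p | ~p) & (~p | ~r) & (r | ~p) & (r | ~r) & (s | ~p) & (s | ~r)   (distribute | over &)
≡ ~p & (s | ~r)   (simplify)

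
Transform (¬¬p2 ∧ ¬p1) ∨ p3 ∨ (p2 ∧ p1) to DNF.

(p2 ∧ ¬p1) ∨ p3 ∨ (p2 ∧ p1)

(¬¬p2 ∧ ¬p1) ∨ p3 ∨ (p2 ∧ p1)
⇔ (p2 ∧ ¬p1) ∨ p3 ∨ (p2 ∧ p1)   [double negation]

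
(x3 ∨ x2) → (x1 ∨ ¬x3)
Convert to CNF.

¬x3 ∨ x1

(x3 ∨ x2) → (x1 ∨ ¬x3)
≡ ¬(x3 ∨ x2) ∨ x1 ∨ ¬x3   [eliminate →]
≡ (¬x3 ∧ ¬x2) ∨ x1 ∨ ¬x3   [De Morgan]
≡ (¬x3 ∨ x1 ∨ ¬x3) ∧ (¬x2 ∨ x1 ∨ ¬x3)   [distribute ∨ over ∧]
≡ ¬x3 ∨ x1   [simplify]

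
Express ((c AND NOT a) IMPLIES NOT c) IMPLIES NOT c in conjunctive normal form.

((c AND NOT a) IMPLIES NOT c) IMPLIES NOT c
≡ NOT ((c AND NOT a) IMPLIES NOT c) OR NOT c   [eliminate IMPLIES]
≡ NOT (NOT (c AND NOT a) OR NOT c) OR NOT c   [eliminate IMPLIES]
≡ (NOT NOT (c AND NOT a) AND NOT NOT c) OR NOT c   [De Morgan]
≡ (c AND NOT a AND NOT NOT c) OR NOT c   [double negation]
≡ (c AND NOT a AND c) OR NOT c   [double negation]
≡ (c OR NOT c) AND (NOT a OR NOT c) AND (c OR NOT c)   [distribute OR over AND]
≡ NOT a OR NOT c   [simplify]

NOT a OR NOT c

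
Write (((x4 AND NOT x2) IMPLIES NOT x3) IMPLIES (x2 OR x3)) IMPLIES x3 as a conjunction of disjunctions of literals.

NOT x2 OR x3

(((x4 AND NOT x2) IMPLIES NOT x3) IMPLIES (x2 OR x3)) IMPLIES x3
≡ NOT (((x4 AND NOT x2) IMPLIES NOT x3) IMPLIES (x2 OR x3)) OR x3   [eliminate IMPLIES]
≡ NOT (NOT ((x4 AND NOT x2) IMPLIES NOT x3) OR x2 OR x3) OR x3   [eliminate IMPLIES]
≡ NOT (NOT (NOT (x4 AND NOT x2) OR NOT x3) OR x2 OR x3) OR x3   [eliminate IMPLIES]
≡ (NOT NOT (NOT (x4 AND NOT x2) OR NOT x3) AND NOT x2 AND NOT x3) OR x3   [De Morgan]
≡ ((NOT (x4 AND NOT x2) OR NOT x3) AND NOT x2 AND NOT x3) OR x3   [double negation]
≡ ((NOT x4 OR NOT NOT x2 OR NOT x3) AND NOT x2 AND NOT x3) OR x3   [De Morgan]
≡ ((NOT x4 OR x2 OR NOT x3) AND NOT x2 AND NOT x3) OR x3   [double negation]
≡ (NOT x4 OR x2 OR NOT x3 OR x3) AND (NOT x2 OR x3) AND (NOT x3 OR x3)   [distribute OR over AND]
≡ NOT x2 OR x3   [simplify]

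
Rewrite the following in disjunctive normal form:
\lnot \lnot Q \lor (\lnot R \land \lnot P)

\lnot \lnot Q \lor (\lnot R \land \lnot P)
≡ Q \lor (\lnot R \land \lnot P)   [double negation]

Q \lor (\lnot R \land \lnot P)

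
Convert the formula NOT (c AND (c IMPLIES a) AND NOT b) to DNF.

NOT c OR (c AND NOT a) OR b

NOT (c AND (c IMPLIES a) AND NOT b)
⇔ NOT (c AND (NOT c OR a) AND NOT b)
⇔ NOT c OR NOT (NOT c OR a) OR NOT NOT b
⇔ NOT c OR (NOT NOT c AND NOT a) OR NOT NOT b
⇔ NOT c OR (c AND NOT a) OR NOT NOT b
⇔ NOT c OR (c AND NOT a) OR b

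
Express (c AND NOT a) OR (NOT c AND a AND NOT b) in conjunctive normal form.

(c AND NOT a) OR (NOT c AND a AND NOT b)
≡ (c OR NOT c) AND (c OR a) AND (c OR NOT b) AND (NOT a OR NOT c) AND (NOT a OR a) AND (NOT a OR NOT b)   [distribute OR over AND]
≡ (c OR a) AND (c OR NOT b) AND (NOT a OR NOT c) AND (NOT a OR NOT b)   [simplify]

(c OR a) AND (c OR NOT b) AND (NOT a OR NOT c) AND (NOT a OR NOT b)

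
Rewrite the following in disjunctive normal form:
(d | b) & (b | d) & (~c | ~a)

(d & ~c) | (d & ~a) | (b & ~c) | (b & ~a)

(d | b) & (b | d) & (~c | ~a)
⇔ (d & b & ~c) | (d & b & ~a) | (d & d & ~c) | (d & d & ~a) | (b & b & ~c) | (b & b & ~a) | (b & d & ~c) | (b & d & ~a)
⇔ (d & ~c) | (d & ~a) | (b & ~c) | (b & ~a)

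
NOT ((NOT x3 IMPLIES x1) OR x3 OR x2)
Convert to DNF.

NOT x3 AND NOT x1 AND NOT x2

NOT ((NOT x3 IMPLIES x1) OR x3 OR x2)
≡ NOT (NOT NOT x3 OR x1 OR x3 OR x2)   — eliminate IMPLIES
≡ NOT NOT NOT x3 AND NOT x1 AND NOT x3 AND NOT x2   — De Morgan
≡ NOT x3 AND NOT x1 AND NOT x3 AND NOT x2   — double negation
≡ NOT x3 AND NOT x1 AND NOT x2   — simplify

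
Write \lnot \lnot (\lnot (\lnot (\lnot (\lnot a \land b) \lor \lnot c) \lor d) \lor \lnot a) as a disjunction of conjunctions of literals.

(a \land \lnot d) \lor (\lnot b \land \lnot d) \lor (\lnot c \land \lnot d) \lor \lnot a

\lnot \lnot (\lnot (\lnot (\lnot (\lnot a \land b) \lor \lnot c) \lor d) \lor \lnot a)
≡ \lnot (\lnot (\lnot (\lnot a \land b) \lor \lnot c) \lor d) \lor \lnot a   [double negation]
≡ (\lnot \lnot (\lnot (\lnot a \land b) \lor \lnot c) \land \lnot d) \lor \lnot a   [De Morgan]
≡ ((\lnot (\lnot a \land b) \lor \lnot c) \land \lnot d) \lor \lnot a   [double negation]
≡ ((\lnot \lnot a \lor \lnot b \lor \lnot c) \land \lnot d) \lor \lnot a   [De Morgan]
≡ ((a \lor \lnot b \lor \lnot c) \land \lnot d) \lor \lnot a   [double negation]
≡ (a \land \lnot d) \lor (\lnot b \land \lnot d) \lor (\lnot c \land \lnot d) \lor \lnot a   [distribute \land over \lor]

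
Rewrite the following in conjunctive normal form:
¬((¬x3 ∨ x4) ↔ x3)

¬x3 ∨ ¬x4

¬((¬x3 ∨ x4) ↔ x3)
⇔ ¬(((¬x3 ∨ x4) → x3) ∧ (x3 → (¬x3 ∨ x4)))   — eliminate ↔
⇔ ¬((¬(¬x3 ∨ x4) ∨ x3) ∧ (x3 → (¬x3 ∨ x4)))   — eliminate →
⇔ ¬((¬(¬x3 ∨ x4) ∨ x3) ∧ (¬x3 ∨ ¬x3 ∨ x4))   — eliminate →
⇔ ¬(¬(¬x3 ∨ x4) ∨ x3) ∨ ¬(¬x3 ∨ ¬x3 ∨ x4)   — De Morgan
⇔ (¬¬(¬x3 ∨ x4) ∧ ¬x3) ∨ ¬(¬x3 ∨ ¬x3 ∨ x4)   — De Morgan
⇔ ((¬x3 ∨ x4) ∧ ¬x3) ∨ ¬(¬x3 ∨ ¬x3 ∨ x4)   — double negation
⇔ ((¬x3 ∨ x4) ∧ ¬x3) ∨ (¬¬x3 ∧ ¬¬x3 ∧ ¬x4)   — De Morgan
⇔ ((¬x3 ∨ x4) ∧ ¬x3) ∨ (x3 ∧ ¬¬x3 ∧ ¬x4)   — double negation
⇔ ((¬x3 ∨ x4) ∧ ¬x3) ∨ (x3 ∧ x3 ∧ ¬x4)   — double negation
⇔ (¬x3 ∨ x4 ∨ x3) ∧ (¬x3 ∨ x4 ∨ x3) ∧ (¬x3 ∨ x4 ∨ ¬x4) ∧ (¬x3 ∨ x3) ∧ (¬x3 ∨ x3) ∧ (¬x3 ∨ ¬x4)   — distribute ∨ over ∧
⇔ ¬x3 ∨ ¬x4   — simplify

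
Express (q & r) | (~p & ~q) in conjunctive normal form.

(q | ~p) & (r | ~p) & (r | ~q)

(q & r) | (~p & ~q)
≡ (q | ~p) & (q | ~q) & (r | ~p) & (r | ~q)   — distribute | over &
≡ (q | ~p) & (r | ~p) & (r | ~q)   — simplify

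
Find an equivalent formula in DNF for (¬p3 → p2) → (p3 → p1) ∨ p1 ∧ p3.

(¬p3 → p2) → (p3 → p1) ∨ p1 ∧ p3
= ¬(¬p3 → p2) ∨ (p3 → p1) ∨ p1 ∧ p3   [eliminate →]
= ¬(¬¬p3 ∨ p2) ∨ (p3 → p1) ∨ p1 ∧ p3   [eliminate →]
= ¬(¬¬p3 ∨ p2) ∨ ¬p3 ∨ p1 ∨ p1 ∧ p3   [eliminate →]
= ¬¬¬p3 ∧ ¬p2 ∨ ¬p3 ∨ p1 ∨ p1 ∧ p3   [De Morgan]
= ¬p3 ∧ ¬p2 ∨ ¬p3 ∨ p1 ∨ p1 ∧ p3   [double negation]
= ¬p3 ∨ p1   [simplify]

¬p3 ∨ p1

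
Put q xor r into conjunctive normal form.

(q | r) & (~q | ~r)

q xor r
≡ (q | r) & ~(q & r)
≡ (q | r) & (~q | ~r)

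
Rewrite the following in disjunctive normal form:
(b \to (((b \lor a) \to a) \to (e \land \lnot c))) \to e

(b \land a \land \lnot e) \lor (b \land a \land c) \lor e

(b \to (((b \lor a) \to a) \to (e \land \lnot c))) \to e
≡ \lnot (b \to (((b \lor a) \to a) \to (e \land \lnot c))) \lor e   [eliminate \to]
≡ \lnot (\lnot b \lor (((b \lor a) \to a) \to (e \land \lnot c))) \lor e   [eliminate \to]
≡ \lnot (\lnot b \lor \lnot ((b \lor a) \to a) \lor (e \land \lnot c)) \lor e   [eliminate \to]
≡ \lnot (\lnot b \lor \lnot (\lnot (b \lor a) \lor a) \lor (e \land \lnot c)) \lor e   [eliminate \to]
≡ (\lnot \lnot b \land \lnot \lnot (\lnot (b \lor a) \lor a) \land \lnot (e \land \lnot c)) \lor e   [De Morgan]
≡ (b \land \lnot \lnot (\lnot (b \lor a) \lor a) \land \lnot (e \land \lnot c)) \lor e   [double negation]
≡ (b \land (\lnot (b \lor a) \lor a) \land \lnot (e \land \lnot c)) \lor e   [double negation]
≡ (b \land ((\lnot b \land \lnot a) \lor a) \land \lnot (e \land \lnot c)) \lor e   [De Morgan]
≡ (b \land ((\lnot b \land \lnot a) \lor a) \land (\lnot e \lor \lnot \lnot c)) \lor e   [De Morgan]
≡ (b \land ((\lnot b \land \lnot a) \lor a) \land (\lnot e \lor c)) \lor e   [double negation]
≡ (b \land \lnot b \land \lnot a \land \lnot e) \lor (b \land \lnot b \land \lnot a \land c) \lor (b \land a \land \lnot e) \lor (b \land a \land c) \lor e   [distribute \land over \lor]
≡ (b \land a \land \lnot e) \lor (b \land a \land c) \lor e   [simplify]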